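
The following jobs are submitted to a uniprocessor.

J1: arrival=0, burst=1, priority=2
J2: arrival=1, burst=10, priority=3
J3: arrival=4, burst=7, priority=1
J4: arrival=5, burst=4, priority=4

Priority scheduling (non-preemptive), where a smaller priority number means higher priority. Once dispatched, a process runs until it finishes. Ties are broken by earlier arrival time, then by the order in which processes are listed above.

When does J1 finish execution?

Schedule: | J1 0-1 | J2 1-11 | J3 11-18 | J4 18-22 |
Completion: J1=1  J2=11  J3=18  J4=22
Turnaround (C−A): J1=1  J2=10  J3=14  J4=17

1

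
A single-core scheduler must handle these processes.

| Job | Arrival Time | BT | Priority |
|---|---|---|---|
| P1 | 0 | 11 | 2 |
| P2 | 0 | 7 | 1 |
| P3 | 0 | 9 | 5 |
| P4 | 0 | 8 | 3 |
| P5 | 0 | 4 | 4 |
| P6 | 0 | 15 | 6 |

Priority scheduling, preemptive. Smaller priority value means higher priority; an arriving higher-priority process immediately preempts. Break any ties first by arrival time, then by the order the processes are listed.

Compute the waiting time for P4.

18

Gantt: | P2 0-7 | P1 7-18 | P4 18-26 | P5 26-30 | P3 30-39 | P6 39-54 |
Completion: P1=18  P2=7  P3=39  P4=26  P5=30  P6=54
Turnaround (C−A): P1=18  P2=7  P3=39  P4=26  P5=30  P6=54
Waiting(P4) = turnaround − burst = 26 − 8 = 18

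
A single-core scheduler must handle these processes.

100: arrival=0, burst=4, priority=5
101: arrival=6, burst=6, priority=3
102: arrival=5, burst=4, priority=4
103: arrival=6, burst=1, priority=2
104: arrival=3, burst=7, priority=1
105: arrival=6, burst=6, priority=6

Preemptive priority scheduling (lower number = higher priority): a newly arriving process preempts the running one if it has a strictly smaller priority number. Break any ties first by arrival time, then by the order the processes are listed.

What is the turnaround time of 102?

16

Timeline: | 100 0-3 | 104 3-10 | 103 10-11 | 101 11-17 | 102 17-21 | 100 21-22 | 105 22-28 |
Completion: 100=22  101=17  102=21  103=11  104=10  105=28
Turnaround(102) = completion − arrival = 21 − 5 = 16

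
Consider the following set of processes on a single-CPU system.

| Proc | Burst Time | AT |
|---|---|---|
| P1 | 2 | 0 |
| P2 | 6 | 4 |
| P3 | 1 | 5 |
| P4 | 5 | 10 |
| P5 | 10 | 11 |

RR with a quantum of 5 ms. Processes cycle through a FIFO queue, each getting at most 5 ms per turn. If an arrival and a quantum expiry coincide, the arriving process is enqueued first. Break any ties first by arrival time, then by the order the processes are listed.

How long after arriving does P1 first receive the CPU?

Timeline: | P1 0-2 | idle 2-4 | P2 4-9 | P3 9-10 | P2 10-11 | P4 11-16 | P5 16-26 |
Completion: P1=2  P2=11  P3=10  P4=16  P5=26
Turnaround (C−A): P1=2  P2=7  P3=5  P4=6  P5=15
Response(P1) = first start − arrival = 0 − 0 = 0

0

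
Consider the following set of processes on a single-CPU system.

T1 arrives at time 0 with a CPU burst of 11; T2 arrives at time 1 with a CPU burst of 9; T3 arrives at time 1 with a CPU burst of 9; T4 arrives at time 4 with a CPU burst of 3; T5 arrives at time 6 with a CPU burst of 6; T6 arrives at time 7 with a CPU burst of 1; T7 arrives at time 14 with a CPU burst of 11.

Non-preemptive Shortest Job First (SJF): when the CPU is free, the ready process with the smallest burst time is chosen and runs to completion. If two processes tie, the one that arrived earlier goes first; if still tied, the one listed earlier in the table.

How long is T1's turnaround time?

11

Schedule: | T1 0-11 | T6 11-12 | T4 12-15 | T5 15-21 | T2 21-30 | T3 30-39 | T7 39-50 |
Completion: T1=11  T2=30  T3=39  T4=15  T5=21  T6=12  T7=50
Turnaround(T1) = completion − arrival = 11 − 0 = 11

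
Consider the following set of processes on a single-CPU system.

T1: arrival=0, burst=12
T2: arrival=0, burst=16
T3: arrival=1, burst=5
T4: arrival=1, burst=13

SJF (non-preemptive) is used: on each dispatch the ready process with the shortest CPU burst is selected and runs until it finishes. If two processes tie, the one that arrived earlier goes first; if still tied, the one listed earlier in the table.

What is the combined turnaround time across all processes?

103

Schedule: | T1 0-12 | T3 12-17 | T4 17-30 | T2 30-46 |
Completion: T1=12  T2=46  T3=17  T4=30
Turnaround (C−A): T1=12  T2=46  T3=16  T4=29
Turnaround = completion − arrival: T1=12, T2=46, T3=16, T4=29
Total turnaround = 12 + 46 + 16 + 29 = 103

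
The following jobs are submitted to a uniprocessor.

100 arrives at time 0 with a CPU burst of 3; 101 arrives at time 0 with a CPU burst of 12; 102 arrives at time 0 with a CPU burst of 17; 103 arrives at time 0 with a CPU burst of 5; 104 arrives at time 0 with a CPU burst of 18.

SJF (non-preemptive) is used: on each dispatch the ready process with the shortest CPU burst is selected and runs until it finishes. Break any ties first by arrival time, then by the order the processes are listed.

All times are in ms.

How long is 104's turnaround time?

55

Schedule: | 100 0-3 | 103 3-8 | 101 8-20 | 102 20-37 | 104 37-55 |
Completion: 100=3  101=20  102=37  103=8  104=55
Turnaround (C−A): 100=3  101=20  102=37  103=8  104=55
Turnaround(104) = completion − arrival = 55 − 0 = 55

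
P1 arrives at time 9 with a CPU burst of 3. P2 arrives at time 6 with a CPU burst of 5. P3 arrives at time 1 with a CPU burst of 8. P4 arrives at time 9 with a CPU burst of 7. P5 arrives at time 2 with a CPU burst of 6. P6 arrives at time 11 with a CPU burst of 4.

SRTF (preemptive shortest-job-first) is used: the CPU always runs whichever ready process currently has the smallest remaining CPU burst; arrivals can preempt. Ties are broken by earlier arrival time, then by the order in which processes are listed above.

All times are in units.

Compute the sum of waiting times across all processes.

Gantt: | idle 0-1 | P3 1-2 | P5 2-8 | P2 8-9 | P1 9-12 | P2 12-16 | P6 16-20 | P3 20-27 | P4 27-34 |
Completion: P1=12  P2=16  P3=27  P4=34  P5=8  P6=20
Turnaround (C−A): P1=3  P2=10  P3=26  P4=25  P5=6  P6=9
Waiting = turnaround − burst: P1=0, P2=5, P3=18, P4=18, P5=0, P6=5
Total waiting = 0 + 5 + 18 + 18 + 0 + 5 = 46

46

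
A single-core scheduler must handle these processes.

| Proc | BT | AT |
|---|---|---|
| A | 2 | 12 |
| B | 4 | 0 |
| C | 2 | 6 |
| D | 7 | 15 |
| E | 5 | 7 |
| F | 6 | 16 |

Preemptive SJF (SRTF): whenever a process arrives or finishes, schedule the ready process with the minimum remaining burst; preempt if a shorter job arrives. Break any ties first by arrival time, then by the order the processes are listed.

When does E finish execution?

Schedule: | B 0-4 | idle 4-6 | C 6-8 | E 8-13 | A 13-15 | D 15-22 | F 22-28 |
Completion: A=15  B=4  C=8  D=22  E=13  F=28
Turnaround (C−A): A=3  B=4  C=2  D=7  E=6  F=12

13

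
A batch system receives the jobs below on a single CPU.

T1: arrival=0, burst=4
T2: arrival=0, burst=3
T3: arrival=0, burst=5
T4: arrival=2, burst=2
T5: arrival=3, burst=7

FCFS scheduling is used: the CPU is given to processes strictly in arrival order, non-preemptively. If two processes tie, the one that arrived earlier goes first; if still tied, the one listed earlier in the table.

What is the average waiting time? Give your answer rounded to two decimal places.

Schedule: | T1 0-4 | T2 4-7 | T3 7-12 | T4 12-14 | T5 14-21 |
Completion: T1=4  T2=7  T3=12  T4=14  T5=21
Turnaround (C−A): T1=4  T2=7  T3=12  T4=12  T5=18
Waiting times: T1=0, T2=4, T3=7, T4=10, T5=11
Average waiting = (0+4+7+10+11) / 5 = 32/5 = 6.40

6.40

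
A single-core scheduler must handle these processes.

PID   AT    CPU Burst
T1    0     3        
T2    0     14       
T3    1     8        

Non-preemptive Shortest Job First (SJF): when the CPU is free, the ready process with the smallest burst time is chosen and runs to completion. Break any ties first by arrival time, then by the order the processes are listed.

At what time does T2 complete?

Timeline: | T1 0-3 | T3 3-11 | T2 11-25 |
Completion: T1=3  T2=25  T3=11

25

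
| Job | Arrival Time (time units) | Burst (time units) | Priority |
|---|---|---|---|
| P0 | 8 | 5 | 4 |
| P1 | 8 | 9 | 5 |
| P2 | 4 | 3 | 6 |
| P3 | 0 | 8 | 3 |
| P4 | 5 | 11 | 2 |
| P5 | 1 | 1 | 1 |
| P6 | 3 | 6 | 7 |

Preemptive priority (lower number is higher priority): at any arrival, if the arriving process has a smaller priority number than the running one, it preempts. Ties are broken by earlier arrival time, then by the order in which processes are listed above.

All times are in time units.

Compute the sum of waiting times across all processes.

Timeline: | P3 0-1 | P5 1-2 | P3 2-5 | P4 5-16 | P3 16-20 | P0 20-25 | P1 25-34 | P2 34-37 | P6 37-43 |
Completion: P0=25  P1=34  P2=37  P3=20  P4=16  P5=2  P6=43
Turnaround (C−A): P0=17  P1=26  P2=33  P3=20  P4=11  P5=1  P6=40
Waiting = turnaround − burst: P0=12, P1=17, P2=30, P3=12, P4=0, P5=0, P6=34
Total waiting = 12 + 17 + 30 + 12 + 0 + 0 + 34 = 105

105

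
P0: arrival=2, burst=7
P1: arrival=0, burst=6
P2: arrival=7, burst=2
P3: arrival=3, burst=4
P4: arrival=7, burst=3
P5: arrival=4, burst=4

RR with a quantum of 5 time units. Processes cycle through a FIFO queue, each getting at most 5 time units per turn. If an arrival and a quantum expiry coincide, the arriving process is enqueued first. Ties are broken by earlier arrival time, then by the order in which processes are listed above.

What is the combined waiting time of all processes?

Schedule: | P1 0-5 | P0 5-10 | P3 10-14 | P5 14-18 | P1 18-19 | P2 19-21 | P4 21-24 | P0 24-26 |
Completion: P0=26  P1=19  P2=21  P3=14  P4=24  P5=18
Turnaround (C−A): P0=24  P1=19  P2=14  P3=11  P4=17  P5=14
Waiting = turnaround − burst: P0=17, P1=13, P2=12, P3=7, P4=14, P5=10
Total waiting = 17 + 13 + 12 + 7 + 14 + 10 = 73

73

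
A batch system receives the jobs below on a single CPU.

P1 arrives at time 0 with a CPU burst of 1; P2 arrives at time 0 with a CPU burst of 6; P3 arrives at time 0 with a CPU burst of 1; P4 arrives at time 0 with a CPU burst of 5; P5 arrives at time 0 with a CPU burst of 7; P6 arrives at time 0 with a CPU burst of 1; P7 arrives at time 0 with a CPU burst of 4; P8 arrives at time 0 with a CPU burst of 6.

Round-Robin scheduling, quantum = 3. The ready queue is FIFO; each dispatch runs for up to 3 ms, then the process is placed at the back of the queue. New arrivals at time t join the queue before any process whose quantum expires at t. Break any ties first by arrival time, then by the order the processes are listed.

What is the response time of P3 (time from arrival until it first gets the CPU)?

Gantt: | P1 0-1 | P2 1-4 | P3 4-5 | P4 5-8 | P5 8-11 | P6 11-12 | P7 12-15 | P8 15-18 | P2 18-21 | P4 21-23 | P5 23-26 | P7 26-27 | P8 27-30 | P5 30-31 |
Completion: P1=1  P2=21  P3=5  P4=23  P5=31  P6=12  P7=27  P8=30
Turnaround (C−A): P1=1  P2=21  P3=5  P4=23  P5=31  P6=12  P7=27  P8=30
Response(P3) = first start − arrival = 4 − 0 = 4

4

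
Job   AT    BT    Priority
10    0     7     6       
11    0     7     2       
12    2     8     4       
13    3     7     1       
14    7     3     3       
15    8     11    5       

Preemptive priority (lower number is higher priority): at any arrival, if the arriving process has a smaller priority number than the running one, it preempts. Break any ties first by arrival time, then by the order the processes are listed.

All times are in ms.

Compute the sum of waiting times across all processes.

Timeline: | 11 0-3 | 13 3-10 | 11 10-14 | 14 14-17 | 12 17-25 | 15 25-36 | 10 36-43 |
Completion: 10=43  11=14  12=25  13=10  14=17  15=36
Turnaround (C−A): 10=43  11=14  12=23  13=7  14=10  15=28
Waiting = turnaround − burst: 10=36, 11=7, 12=15, 13=0, 14=7, 15=17
Total waiting = 36 + 7 + 15 + 0 + 7 + 17 = 82

82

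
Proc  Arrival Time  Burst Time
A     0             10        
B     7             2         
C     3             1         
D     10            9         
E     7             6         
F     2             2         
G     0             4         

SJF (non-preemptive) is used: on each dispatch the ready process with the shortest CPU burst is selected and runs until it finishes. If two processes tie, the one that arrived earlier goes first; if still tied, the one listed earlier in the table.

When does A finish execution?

Gantt: | G 0-4 | C 4-5 | F 5-7 | B 7-9 | E 9-15 | D 15-24 | A 24-34 |
Completion: A=34  B=9  C=5  D=24  E=15  F=7  G=4
Turnaround (C−A): A=34  B=2  C=2  D=14  E=8  F=5  G=4

34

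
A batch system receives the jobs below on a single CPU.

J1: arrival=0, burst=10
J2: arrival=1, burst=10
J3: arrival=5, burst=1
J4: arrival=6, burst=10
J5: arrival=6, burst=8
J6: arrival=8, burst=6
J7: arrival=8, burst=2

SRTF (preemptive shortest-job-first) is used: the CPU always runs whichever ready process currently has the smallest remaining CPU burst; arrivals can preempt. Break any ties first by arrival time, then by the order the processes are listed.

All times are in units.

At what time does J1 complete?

13

Schedule: | J1 0-5 | J3 5-6 | J1 6-8 | J7 8-10 | J1 10-13 | J6 13-19 | J5 19-27 | J2 27-37 | J4 37-47 |
Completion: J1=13  J2=37  J3=6  J4=47  J5=27  J6=19  J7=10
Turnaround (C−A): J1=13  J2=36  J3=1  J4=41  J5=21  J6=11  J7=2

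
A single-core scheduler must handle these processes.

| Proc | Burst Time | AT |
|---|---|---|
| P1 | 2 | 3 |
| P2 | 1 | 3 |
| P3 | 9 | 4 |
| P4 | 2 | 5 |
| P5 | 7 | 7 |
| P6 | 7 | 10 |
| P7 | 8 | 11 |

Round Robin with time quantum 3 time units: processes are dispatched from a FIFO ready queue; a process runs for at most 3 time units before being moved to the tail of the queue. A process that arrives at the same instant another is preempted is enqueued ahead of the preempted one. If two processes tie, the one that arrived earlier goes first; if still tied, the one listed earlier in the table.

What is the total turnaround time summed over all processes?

Schedule: | idle 0-3 | P1 3-5 | P2 5-6 | P3 6-9 | P4 9-11 | P5 11-14 | P3 14-17 | P6 17-20 | P7 20-23 | P5 23-26 | P3 26-29 | P6 29-32 | P7 32-35 | P5 35-36 | P6 36-37 | P7 37-39 |
Completion: P1=5  P2=6  P3=29  P4=11  P5=36  P6=37  P7=39
Turnaround (C−A): P1=2  P2=3  P3=25  P4=6  P5=29  P6=27  P7=28
Turnaround = completion − arrival: P1=2, P2=3, P3=25, P4=6, P5=29, P6=27, P7=28
Total turnaround = 2 + 3 + 25 + 6 + 29 + 27 + 28 = 120

120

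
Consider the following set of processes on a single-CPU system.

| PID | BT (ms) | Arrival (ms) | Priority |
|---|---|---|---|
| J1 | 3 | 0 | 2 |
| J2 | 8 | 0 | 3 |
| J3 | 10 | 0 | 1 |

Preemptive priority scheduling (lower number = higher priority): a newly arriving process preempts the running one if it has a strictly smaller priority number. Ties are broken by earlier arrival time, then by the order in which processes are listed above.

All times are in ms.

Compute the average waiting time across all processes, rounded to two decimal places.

7.67

Gantt: | J3 0-10 | J1 10-13 | J2 13-21 |
Completion: J1=13  J2=21  J3=10
Turnaround (C−A): J1=13  J2=21  J3=10
Waiting times: J1=10, J2=13, J3=0
Average waiting = (10+13+0) / 3 = 23/3 = 7.67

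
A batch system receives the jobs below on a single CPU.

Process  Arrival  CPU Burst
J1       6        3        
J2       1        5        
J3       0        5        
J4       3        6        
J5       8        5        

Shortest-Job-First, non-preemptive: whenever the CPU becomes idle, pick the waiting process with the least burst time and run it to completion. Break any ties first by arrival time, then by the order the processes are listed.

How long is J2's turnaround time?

Timeline: | J3 0-5 | J2 5-10 | J1 10-13 | J5 13-18 | J4 18-24 |
Completion: J1=13  J2=10  J3=5  J4=24  J5=18
Turnaround (C−A): J1=7  J2=9  J3=5  J4=21  J5=10
Turnaround(J2) = completion − arrival = 10 − 1 = 9

9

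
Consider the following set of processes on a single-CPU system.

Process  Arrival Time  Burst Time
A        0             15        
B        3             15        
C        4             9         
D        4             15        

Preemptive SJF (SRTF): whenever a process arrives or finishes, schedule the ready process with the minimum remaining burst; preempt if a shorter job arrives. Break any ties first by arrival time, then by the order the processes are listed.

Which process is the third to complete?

Schedule: | A 0-4 | C 4-13 | A 13-24 | B 24-39 | D 39-54 |
Completion: A=24  B=39  C=13  D=54
Turnaround (C−A): A=24  B=36  C=9  D=50
Finish order: C → A → B → D

B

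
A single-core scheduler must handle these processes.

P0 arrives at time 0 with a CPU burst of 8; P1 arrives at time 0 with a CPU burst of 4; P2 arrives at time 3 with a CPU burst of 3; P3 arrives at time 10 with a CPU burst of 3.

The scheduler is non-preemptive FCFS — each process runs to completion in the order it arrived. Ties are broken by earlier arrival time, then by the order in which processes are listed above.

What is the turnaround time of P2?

12

Gantt: | P0 0-8 | P1 8-12 | P2 12-15 | P3 15-18 |
Completion: P0=8  P1=12  P2=15  P3=18
Turnaround (C−A): P0=8  P1=12  P2=12  P3=8
Turnaround(P2) = completion − arrival = 15 − 3 = 12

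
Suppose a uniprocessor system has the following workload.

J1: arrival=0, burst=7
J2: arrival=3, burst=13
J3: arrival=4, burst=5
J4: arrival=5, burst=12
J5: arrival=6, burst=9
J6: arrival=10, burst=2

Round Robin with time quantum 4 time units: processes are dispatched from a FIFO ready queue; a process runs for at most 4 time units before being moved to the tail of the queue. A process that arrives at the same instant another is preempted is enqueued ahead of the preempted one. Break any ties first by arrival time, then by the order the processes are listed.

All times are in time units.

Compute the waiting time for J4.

Timeline: | J1 0-4 | J2 4-8 | J3 8-12 | J1 12-15 | J4 15-19 | J5 19-23 | J2 23-27 | J6 27-29 | J3 29-30 | J4 30-34 | J5 34-38 | J2 38-42 | J4 42-46 | J5 46-47 | J2 47-48 |
Completion: J1=15  J2=48  J3=30  J4=46  J5=47  J6=29
Waiting(J4) = turnaround − burst = 41 − 12 = 29

29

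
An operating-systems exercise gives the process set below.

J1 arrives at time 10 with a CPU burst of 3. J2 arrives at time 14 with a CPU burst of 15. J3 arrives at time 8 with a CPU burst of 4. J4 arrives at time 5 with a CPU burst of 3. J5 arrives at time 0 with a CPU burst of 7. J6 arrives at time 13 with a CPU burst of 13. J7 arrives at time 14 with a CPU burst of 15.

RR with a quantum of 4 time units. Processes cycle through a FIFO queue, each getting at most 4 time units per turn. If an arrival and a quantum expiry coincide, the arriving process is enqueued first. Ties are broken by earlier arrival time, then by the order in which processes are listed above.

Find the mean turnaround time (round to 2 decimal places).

22.14

Timeline: | J5 0-7 | J4 7-10 | J3 10-14 | J1 14-17 | J6 17-21 | J2 21-25 | J7 25-29 | J6 29-33 | J2 33-37 | J7 37-41 | J6 41-45 | J2 45-49 | J7 49-53 | J6 53-54 | J2 54-57 | J7 57-60 |
Completion: J1=17  J2=57  J3=14  J4=10  J5=7  J6=54  J7=60
Turnaround (C−A): J1=7  J2=43  J3=6  J4=5  J5=7  J6=41  J7=46
Turnaround times: J1=7, J2=43, J3=6, J4=5, J5=7, J6=41, J7=46
Average turnaround = (7+43+6+5+7+41+46) / 7 = 155/7 = 22.14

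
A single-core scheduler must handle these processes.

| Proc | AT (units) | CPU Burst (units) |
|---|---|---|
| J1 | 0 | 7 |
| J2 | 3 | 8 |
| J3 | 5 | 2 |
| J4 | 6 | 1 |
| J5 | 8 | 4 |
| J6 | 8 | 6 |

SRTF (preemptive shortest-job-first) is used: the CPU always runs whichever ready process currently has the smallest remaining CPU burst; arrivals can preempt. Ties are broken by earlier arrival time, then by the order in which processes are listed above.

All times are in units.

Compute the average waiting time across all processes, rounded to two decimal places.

Gantt: | J1 0-7 | J4 7-8 | J3 8-10 | J5 10-14 | J6 14-20 | J2 20-28 |
Completion: J1=7  J2=28  J3=10  J4=8  J5=14  J6=20
Waiting times: J1=0, J2=17, J3=3, J4=1, J5=2, J6=6
Average waiting = (0+17+3+1+2+6) / 6 = 29/6 = 4.83

4.83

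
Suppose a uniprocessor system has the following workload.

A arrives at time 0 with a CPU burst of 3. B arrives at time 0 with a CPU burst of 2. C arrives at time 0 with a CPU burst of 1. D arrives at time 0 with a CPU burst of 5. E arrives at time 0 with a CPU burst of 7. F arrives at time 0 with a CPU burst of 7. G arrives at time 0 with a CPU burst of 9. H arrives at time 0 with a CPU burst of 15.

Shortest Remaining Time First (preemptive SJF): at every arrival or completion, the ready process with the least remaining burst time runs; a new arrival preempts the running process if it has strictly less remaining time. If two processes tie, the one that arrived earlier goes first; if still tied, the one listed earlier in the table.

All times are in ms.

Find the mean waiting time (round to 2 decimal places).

12.25

Gantt: | C 0-1 | B 1-3 | A 3-6 | D 6-11 | E 11-18 | F 18-25 | G 25-34 | H 34-49 |
Completion: A=6  B=3  C=1  D=11  E=18  F=25  G=34  H=49
Turnaround (C−A): A=6  B=3  C=1  D=11  E=18  F=25  G=34  H=49
Waiting times: A=3, B=1, C=0, D=6, E=11, F=18, G=25, H=34
Average waiting = (3+1+0+6+11+18+25+34) / 8 = 98/8 = 12.25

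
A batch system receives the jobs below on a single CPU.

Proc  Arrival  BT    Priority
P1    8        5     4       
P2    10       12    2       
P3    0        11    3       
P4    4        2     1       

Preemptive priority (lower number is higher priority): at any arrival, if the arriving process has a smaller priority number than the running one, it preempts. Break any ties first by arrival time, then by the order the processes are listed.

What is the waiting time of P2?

0

Schedule: | P3 0-4 | P4 4-6 | P3 6-10 | P2 10-22 | P3 22-25 | P1 25-30 |
Completion: P1=30  P2=22  P3=25  P4=6
Waiting(P2) = turnaround − burst = 12 − 12 = 0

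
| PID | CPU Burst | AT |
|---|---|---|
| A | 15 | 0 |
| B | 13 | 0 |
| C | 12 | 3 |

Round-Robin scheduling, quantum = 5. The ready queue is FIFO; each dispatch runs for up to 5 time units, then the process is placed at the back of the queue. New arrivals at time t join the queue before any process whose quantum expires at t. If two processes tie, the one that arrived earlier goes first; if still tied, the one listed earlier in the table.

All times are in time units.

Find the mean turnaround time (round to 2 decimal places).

Schedule: | A 0-5 | B 5-10 | C 10-15 | A 15-20 | B 20-25 | C 25-30 | A 30-35 | B 35-38 | C 38-40 |
Completion: A=35  B=38  C=40
Turnaround (C−A): A=35  B=38  C=37
Turnaround times: A=35, B=38, C=37
Average turnaround = (35+38+37) / 3 = 110/3 = 36.67

36.67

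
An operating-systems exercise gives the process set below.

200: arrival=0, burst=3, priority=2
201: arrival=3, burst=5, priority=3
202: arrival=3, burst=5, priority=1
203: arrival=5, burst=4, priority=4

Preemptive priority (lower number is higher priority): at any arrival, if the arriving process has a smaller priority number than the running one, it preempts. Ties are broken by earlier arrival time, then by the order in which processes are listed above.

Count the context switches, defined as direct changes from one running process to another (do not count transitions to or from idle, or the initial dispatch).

Timeline: | 200 0-3 | 202 3-8 | 201 8-13 | 203 13-17 |
Completion: 200=3  201=13  202=8  203=17

3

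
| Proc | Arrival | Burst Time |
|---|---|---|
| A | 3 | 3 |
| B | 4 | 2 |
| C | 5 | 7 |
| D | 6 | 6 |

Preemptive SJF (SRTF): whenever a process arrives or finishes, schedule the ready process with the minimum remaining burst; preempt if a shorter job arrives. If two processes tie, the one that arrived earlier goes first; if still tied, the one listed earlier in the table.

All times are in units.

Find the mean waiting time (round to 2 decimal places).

3.25

Schedule: | idle 0-3 | A 3-6 | B 6-8 | D 8-14 | C 14-21 |
Completion: A=6  B=8  C=21  D=14
Turnaround (C−A): A=3  B=4  C=16  D=8
Waiting times: A=0, B=2, C=9, D=2
Average waiting = (0+2+9+2) / 4 = 13/4 = 3.25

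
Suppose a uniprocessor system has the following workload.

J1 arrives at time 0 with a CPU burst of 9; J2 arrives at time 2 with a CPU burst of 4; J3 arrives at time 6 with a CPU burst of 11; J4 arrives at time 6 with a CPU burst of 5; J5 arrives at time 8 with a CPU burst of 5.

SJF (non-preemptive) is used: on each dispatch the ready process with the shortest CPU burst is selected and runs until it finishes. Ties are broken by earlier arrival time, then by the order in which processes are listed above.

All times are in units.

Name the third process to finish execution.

J4

Gantt: | J1 0-9 | J2 9-13 | J4 13-18 | J5 18-23 | J3 23-34 |
Completion: J1=9  J2=13  J3=34  J4=18  J5=23
Finish order: J1 → J2 → J4 → J5 → J3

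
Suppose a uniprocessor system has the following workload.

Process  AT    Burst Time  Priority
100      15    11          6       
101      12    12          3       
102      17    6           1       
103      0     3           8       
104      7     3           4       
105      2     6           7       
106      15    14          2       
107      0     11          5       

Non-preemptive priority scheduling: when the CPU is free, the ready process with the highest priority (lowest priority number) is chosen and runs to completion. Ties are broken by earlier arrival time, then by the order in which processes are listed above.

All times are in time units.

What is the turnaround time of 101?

Gantt: | 107 0-11 | 104 11-14 | 101 14-26 | 102 26-32 | 106 32-46 | 100 46-57 | 105 57-63 | 103 63-66 |
Completion: 100=57  101=26  102=32  103=66  104=14  105=63  106=46  107=11
Turnaround (C−A): 100=42  101=14  102=15  103=66  104=7  105=61  106=31  107=11
Turnaround(101) = completion − arrival = 26 − 12 = 14

14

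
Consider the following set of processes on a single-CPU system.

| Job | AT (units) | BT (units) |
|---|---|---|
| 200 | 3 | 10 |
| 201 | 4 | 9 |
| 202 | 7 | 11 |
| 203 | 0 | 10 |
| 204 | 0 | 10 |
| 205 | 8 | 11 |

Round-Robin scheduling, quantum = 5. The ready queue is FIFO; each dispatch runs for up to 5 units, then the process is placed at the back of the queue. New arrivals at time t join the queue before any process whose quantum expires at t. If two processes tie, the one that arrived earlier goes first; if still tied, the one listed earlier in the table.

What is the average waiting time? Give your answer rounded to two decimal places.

32.83

Timeline: | 203 0-5 | 204 5-10 | 200 10-15 | 201 15-20 | 203 20-25 | 202 25-30 | 205 30-35 | 204 35-40 | 200 40-45 | 201 45-49 | 202 49-54 | 205 54-59 | 202 59-60 | 205 60-61 |
Completion: 200=45  201=49  202=60  203=25  204=40  205=61
Turnaround (C−A): 200=42  201=45  202=53  203=25  204=40  205=53
Waiting times: 200=32, 201=36, 202=42, 203=15, 204=30, 205=42
Average waiting = (32+36+42+15+30+42) / 6 = 197/6 = 32.83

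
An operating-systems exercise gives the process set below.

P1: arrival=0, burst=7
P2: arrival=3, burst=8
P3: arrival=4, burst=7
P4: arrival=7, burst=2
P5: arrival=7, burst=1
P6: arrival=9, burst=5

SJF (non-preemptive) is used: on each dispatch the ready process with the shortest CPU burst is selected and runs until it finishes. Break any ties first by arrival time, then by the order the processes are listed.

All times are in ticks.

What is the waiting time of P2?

Timeline: | P1 0-7 | P5 7-8 | P4 8-10 | P6 10-15 | P3 15-22 | P2 22-30 |
Completion: P1=7  P2=30  P3=22  P4=10  P5=8  P6=15
Waiting(P2) = turnaround − burst = 27 − 8 = 19

19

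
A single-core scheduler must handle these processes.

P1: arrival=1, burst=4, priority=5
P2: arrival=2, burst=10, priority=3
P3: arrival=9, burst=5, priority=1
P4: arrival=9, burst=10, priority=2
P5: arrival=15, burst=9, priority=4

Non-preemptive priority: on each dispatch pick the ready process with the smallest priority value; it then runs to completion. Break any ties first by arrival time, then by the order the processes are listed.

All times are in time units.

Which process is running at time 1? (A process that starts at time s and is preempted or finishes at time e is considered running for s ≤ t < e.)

P1

Schedule: | idle 0-1 | P1 1-5 | P2 5-15 | P3 15-20 | P4 20-30 | P5 30-39 |
Completion: P1=5  P2=15  P3=20  P4=30  P5=39
Turnaround (C−A): P1=4  P2=13  P3=11  P4=21  P5=24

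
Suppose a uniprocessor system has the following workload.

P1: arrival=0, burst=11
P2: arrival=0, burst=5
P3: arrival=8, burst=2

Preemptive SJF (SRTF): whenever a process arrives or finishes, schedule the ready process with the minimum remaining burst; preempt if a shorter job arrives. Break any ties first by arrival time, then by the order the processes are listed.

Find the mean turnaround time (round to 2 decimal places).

Timeline: | P2 0-5 | P1 5-8 | P3 8-10 | P1 10-18 |
Completion: P1=18  P2=5  P3=10
Turnaround times: P1=18, P2=5, P3=2
Average turnaround = (18+5+2) / 3 = 25/3 = 8.33

8.33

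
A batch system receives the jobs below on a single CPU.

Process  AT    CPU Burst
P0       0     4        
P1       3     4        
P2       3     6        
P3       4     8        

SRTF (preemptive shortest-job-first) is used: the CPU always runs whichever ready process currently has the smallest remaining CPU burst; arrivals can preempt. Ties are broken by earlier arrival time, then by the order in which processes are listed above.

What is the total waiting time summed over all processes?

Schedule: | P0 0-4 | P1 4-8 | P2 8-14 | P3 14-22 |
Completion: P0=4  P1=8  P2=14  P3=22
Waiting = turnaround − burst: P0=0, P1=1, P2=5, P3=10
Total waiting = 0 + 1 + 5 + 10 = 16

16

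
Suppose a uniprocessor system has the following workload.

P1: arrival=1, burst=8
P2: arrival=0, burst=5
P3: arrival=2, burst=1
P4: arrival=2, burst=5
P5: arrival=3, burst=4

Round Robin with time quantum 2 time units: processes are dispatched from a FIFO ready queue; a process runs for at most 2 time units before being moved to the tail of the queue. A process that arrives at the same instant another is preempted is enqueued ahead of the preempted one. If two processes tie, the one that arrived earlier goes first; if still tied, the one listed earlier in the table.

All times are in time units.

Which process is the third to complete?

P5

Timeline: | P2 0-2 | P1 2-4 | P3 4-5 | P4 5-7 | P2 7-9 | P5 9-11 | P1 11-13 | P4 13-15 | P2 15-16 | P5 16-18 | P1 18-20 | P4 20-21 | P1 21-23 |
Completion: P1=23  P2=16  P3=5  P4=21  P5=18
Turnaround (C−A): P1=22  P2=16  P3=3  P4=19  P5=15
Finish order: P3 → P2 → P5 → P4 → P1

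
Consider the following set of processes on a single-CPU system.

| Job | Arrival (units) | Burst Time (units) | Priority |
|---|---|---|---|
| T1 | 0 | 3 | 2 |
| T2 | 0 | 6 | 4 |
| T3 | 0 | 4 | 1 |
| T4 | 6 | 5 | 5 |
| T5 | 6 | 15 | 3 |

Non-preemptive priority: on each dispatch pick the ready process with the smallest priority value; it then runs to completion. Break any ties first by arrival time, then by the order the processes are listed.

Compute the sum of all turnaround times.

Timeline: | T3 0-4 | T1 4-7 | T5 7-22 | T2 22-28 | T4 28-33 |
Completion: T1=7  T2=28  T3=4  T4=33  T5=22
Turnaround = completion − arrival: T1=7, T2=28, T3=4, T4=27, T5=16
Total turnaround = 7 + 28 + 4 + 27 + 16 = 82

82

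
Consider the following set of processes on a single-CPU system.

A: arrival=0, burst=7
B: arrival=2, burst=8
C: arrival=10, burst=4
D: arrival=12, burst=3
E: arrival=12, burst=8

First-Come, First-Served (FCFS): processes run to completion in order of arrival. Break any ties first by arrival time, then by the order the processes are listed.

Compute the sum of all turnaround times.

Gantt: | A 0-7 | B 7-15 | C 15-19 | D 19-22 | E 22-30 |
Completion: A=7  B=15  C=19  D=22  E=30
Turnaround (C−A): A=7  B=13  C=9  D=10  E=18
Turnaround = completion − arrival: A=7, B=13, C=9, D=10, E=18
Total turnaround = 7 + 13 + 9 + 10 + 18 = 57

57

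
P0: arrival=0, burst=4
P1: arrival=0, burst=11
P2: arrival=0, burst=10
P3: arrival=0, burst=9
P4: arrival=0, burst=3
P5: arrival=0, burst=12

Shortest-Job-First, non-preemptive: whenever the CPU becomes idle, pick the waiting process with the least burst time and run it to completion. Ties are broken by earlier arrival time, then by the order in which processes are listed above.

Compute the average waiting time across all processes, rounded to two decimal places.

Timeline: | P4 0-3 | P0 3-7 | P3 7-16 | P2 16-26 | P1 26-37 | P5 37-49 |
Completion: P0=7  P1=37  P2=26  P3=16  P4=3  P5=49
Waiting times: P0=3, P1=26, P2=16, P3=7, P4=0, P5=37
Average waiting = (3+26+16+7+0+37) / 6 = 89/6 = 14.83

14.83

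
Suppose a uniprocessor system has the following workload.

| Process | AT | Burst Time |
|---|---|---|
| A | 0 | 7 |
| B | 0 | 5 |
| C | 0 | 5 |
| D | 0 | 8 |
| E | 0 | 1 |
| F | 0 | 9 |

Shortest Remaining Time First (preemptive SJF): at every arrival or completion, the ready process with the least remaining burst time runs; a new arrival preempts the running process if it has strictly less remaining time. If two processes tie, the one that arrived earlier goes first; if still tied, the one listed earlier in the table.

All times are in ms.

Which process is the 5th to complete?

D

Gantt: | E 0-1 | B 1-6 | C 6-11 | A 11-18 | D 18-26 | F 26-35 |
Completion: A=18  B=6  C=11  D=26  E=1  F=35
Turnaround (C−A): A=18  B=6  C=11  D=26  E=1  F=35
Finish order: E → B → C → A → D → F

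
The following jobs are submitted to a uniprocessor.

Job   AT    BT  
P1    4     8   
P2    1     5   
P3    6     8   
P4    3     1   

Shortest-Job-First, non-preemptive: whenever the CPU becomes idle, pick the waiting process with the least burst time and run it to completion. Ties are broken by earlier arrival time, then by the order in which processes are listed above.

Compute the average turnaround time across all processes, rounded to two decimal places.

Schedule: | idle 0-1 | P2 1-6 | P4 6-7 | P1 7-15 | P3 15-23 |
Completion: P1=15  P2=6  P3=23  P4=7
Turnaround times: P1=11, P2=5, P3=17, P4=4
Average turnaround = (11+5+17+4) / 4 = 37/4 = 9.25

9.25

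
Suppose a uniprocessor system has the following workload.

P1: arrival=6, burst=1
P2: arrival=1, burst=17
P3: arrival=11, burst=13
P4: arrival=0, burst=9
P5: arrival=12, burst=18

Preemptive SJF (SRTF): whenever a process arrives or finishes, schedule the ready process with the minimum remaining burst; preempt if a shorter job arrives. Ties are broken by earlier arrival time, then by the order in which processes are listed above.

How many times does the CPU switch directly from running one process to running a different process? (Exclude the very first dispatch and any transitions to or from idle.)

6

Gantt: | P4 0-6 | P1 6-7 | P4 7-10 | P2 10-11 | P3 11-24 | P2 24-40 | P5 40-58 |
Completion: P1=7  P2=40  P3=24  P4=10  P5=58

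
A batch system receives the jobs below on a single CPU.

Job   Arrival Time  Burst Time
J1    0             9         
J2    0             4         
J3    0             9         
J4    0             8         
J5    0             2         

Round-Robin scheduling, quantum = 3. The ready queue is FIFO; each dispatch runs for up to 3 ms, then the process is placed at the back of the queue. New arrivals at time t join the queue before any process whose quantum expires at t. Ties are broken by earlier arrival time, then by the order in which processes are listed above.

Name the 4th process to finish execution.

Gantt: | J1 0-3 | J2 3-6 | J3 6-9 | J4 9-12 | J5 12-14 | J1 14-17 | J2 17-18 | J3 18-21 | J4 21-24 | J1 24-27 | J3 27-30 | J4 30-32 |
Completion: J1=27  J2=18  J3=30  J4=32  J5=14
Turnaround (C−A): J1=27  J2=18  J3=30  J4=32  J5=14
Finish order: J5 → J2 → J1 → J3 → J4

J3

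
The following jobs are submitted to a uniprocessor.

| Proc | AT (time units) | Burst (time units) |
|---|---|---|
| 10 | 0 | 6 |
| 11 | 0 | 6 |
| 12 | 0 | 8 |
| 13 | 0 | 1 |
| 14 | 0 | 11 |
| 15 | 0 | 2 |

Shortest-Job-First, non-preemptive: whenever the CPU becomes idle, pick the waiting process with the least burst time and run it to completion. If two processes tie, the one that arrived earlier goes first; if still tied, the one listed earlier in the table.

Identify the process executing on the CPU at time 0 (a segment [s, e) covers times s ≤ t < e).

13

Gantt: | 13 0-1 | 15 1-3 | 10 3-9 | 11 9-15 | 12 15-23 | 14 23-34 |
Completion: 10=9  11=15  12=23  13=1  14=34  15=3
Turnaround (C−A): 10=9  11=15  12=23  13=1  14=34  15=3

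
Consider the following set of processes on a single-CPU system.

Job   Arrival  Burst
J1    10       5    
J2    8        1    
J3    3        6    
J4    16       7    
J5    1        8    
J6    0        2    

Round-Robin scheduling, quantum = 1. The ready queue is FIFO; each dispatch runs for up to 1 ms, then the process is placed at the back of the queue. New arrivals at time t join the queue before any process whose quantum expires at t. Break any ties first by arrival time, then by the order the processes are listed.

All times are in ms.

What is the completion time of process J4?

29

Timeline: | J6 0-1 | J5 1-2 | J6 2-3 | J5 3-4 | J3 4-5 | J5 5-6 | J3 6-7 | J5 7-8 | J3 8-9 | J2 9-10 | J5 10-11 | J3 11-12 | J1 12-13 | J5 13-14 | J3 14-15 | J1 15-16 | J5 16-17 | J3 17-18 | J4 18-19 | J1 19-20 | J5 20-21 | J4 21-22 | J1 22-23 | J4 23-24 | J1 24-25 | J4 25-29 |
Completion: J1=25  J2=10  J3=18  J4=29  J5=21  J6=3
Turnaround (C−A): J1=15  J2=2  J3=15  J4=13  J5=20  J6=3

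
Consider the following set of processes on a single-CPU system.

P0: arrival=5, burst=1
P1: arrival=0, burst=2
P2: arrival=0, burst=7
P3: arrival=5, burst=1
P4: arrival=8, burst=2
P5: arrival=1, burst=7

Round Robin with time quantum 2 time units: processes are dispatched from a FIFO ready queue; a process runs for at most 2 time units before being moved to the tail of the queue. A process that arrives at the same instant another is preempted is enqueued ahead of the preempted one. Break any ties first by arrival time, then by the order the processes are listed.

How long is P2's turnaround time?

Schedule: | P1 0-2 | P2 2-4 | P5 4-6 | P2 6-8 | P0 8-9 | P3 9-10 | P5 10-12 | P4 12-14 | P2 14-16 | P5 16-18 | P2 18-19 | P5 19-20 |
Completion: P0=9  P1=2  P2=19  P3=10  P4=14  P5=20
Turnaround(P2) = completion − arrival = 19 − 0 = 19

19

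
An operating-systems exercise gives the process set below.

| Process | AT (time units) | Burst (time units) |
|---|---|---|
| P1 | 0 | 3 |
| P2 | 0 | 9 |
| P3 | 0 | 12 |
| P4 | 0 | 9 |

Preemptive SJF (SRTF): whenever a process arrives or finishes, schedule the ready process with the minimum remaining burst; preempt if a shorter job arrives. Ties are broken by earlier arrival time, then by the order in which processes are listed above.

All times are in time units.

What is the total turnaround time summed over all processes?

Gantt: | P1 0-3 | P2 3-12 | P4 12-21 | P3 21-33 |
Completion: P1=3  P2=12  P3=33  P4=21
Turnaround = completion − arrival: P1=3, P2=12, P3=33, P4=21
Total turnaround = 3 + 12 + 33 + 21 = 69

69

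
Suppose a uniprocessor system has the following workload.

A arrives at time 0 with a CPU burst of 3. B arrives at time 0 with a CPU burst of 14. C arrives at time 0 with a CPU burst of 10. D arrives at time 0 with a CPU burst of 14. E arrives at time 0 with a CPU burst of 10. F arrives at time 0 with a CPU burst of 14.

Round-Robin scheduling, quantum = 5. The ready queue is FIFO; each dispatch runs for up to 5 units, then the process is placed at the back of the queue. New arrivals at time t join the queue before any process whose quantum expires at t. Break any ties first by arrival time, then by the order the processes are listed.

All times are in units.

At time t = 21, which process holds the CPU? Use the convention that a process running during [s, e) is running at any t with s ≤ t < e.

Timeline: | A 0-3 | B 3-8 | C 8-13 | D 13-18 | E 18-23 | F 23-28 | B 28-33 | C 33-38 | D 38-43 | E 43-48 | F 48-53 | B 53-57 | D 57-61 | F 61-65 |
Completion: A=3  B=57  C=38  D=61  E=48  F=65

E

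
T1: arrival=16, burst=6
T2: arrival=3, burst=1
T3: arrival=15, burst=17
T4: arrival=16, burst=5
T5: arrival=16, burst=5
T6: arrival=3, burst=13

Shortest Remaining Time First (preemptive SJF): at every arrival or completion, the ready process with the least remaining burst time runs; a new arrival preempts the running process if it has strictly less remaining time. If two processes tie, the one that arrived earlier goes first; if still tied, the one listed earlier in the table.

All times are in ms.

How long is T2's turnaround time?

1

Gantt: | idle 0-3 | T2 3-4 | T6 4-17 | T4 17-22 | T5 22-27 | T1 27-33 | T3 33-50 |
Completion: T1=33  T2=4  T3=50  T4=22  T5=27  T6=17
Turnaround(T2) = completion − arrival = 4 − 3 = 1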